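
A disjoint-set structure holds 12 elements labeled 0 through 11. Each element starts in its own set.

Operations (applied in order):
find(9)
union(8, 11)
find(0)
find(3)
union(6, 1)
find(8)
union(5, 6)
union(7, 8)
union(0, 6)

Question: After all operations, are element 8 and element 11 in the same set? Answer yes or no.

Step 1: find(9) -> no change; set of 9 is {9}
Step 2: union(8, 11) -> merged; set of 8 now {8, 11}
Step 3: find(0) -> no change; set of 0 is {0}
Step 4: find(3) -> no change; set of 3 is {3}
Step 5: union(6, 1) -> merged; set of 6 now {1, 6}
Step 6: find(8) -> no change; set of 8 is {8, 11}
Step 7: union(5, 6) -> merged; set of 5 now {1, 5, 6}
Step 8: union(7, 8) -> merged; set of 7 now {7, 8, 11}
Step 9: union(0, 6) -> merged; set of 0 now {0, 1, 5, 6}
Set of 8: {7, 8, 11}; 11 is a member.

Answer: yes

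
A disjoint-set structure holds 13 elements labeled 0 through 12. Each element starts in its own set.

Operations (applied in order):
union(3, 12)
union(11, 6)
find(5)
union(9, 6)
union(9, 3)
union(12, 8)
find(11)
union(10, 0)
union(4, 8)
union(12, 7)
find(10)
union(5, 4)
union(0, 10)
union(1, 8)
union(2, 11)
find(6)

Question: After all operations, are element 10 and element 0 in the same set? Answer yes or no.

Step 1: union(3, 12) -> merged; set of 3 now {3, 12}
Step 2: union(11, 6) -> merged; set of 11 now {6, 11}
Step 3: find(5) -> no change; set of 5 is {5}
Step 4: union(9, 6) -> merged; set of 9 now {6, 9, 11}
Step 5: union(9, 3) -> merged; set of 9 now {3, 6, 9, 11, 12}
Step 6: union(12, 8) -> merged; set of 12 now {3, 6, 8, 9, 11, 12}
Step 7: find(11) -> no change; set of 11 is {3, 6, 8, 9, 11, 12}
Step 8: union(10, 0) -> merged; set of 10 now {0, 10}
Step 9: union(4, 8) -> merged; set of 4 now {3, 4, 6, 8, 9, 11, 12}
Step 10: union(12, 7) -> merged; set of 12 now {3, 4, 6, 7, 8, 9, 11, 12}
Step 11: find(10) -> no change; set of 10 is {0, 10}
Step 12: union(5, 4) -> merged; set of 5 now {3, 4, 5, 6, 7, 8, 9, 11, 12}
Step 13: union(0, 10) -> already same set; set of 0 now {0, 10}
Step 14: union(1, 8) -> merged; set of 1 now {1, 3, 4, 5, 6, 7, 8, 9, 11, 12}
Step 15: union(2, 11) -> merged; set of 2 now {1, 2, 3, 4, 5, 6, 7, 8, 9, 11, 12}
Step 16: find(6) -> no change; set of 6 is {1, 2, 3, 4, 5, 6, 7, 8, 9, 11, 12}
Set of 10: {0, 10}; 0 is a member.

Answer: yes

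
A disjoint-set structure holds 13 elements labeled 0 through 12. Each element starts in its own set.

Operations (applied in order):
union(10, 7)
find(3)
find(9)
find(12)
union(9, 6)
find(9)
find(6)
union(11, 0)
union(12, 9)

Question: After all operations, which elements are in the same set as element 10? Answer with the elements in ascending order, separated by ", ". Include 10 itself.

Answer: 7, 10

Derivation:
Step 1: union(10, 7) -> merged; set of 10 now {7, 10}
Step 2: find(3) -> no change; set of 3 is {3}
Step 3: find(9) -> no change; set of 9 is {9}
Step 4: find(12) -> no change; set of 12 is {12}
Step 5: union(9, 6) -> merged; set of 9 now {6, 9}
Step 6: find(9) -> no change; set of 9 is {6, 9}
Step 7: find(6) -> no change; set of 6 is {6, 9}
Step 8: union(11, 0) -> merged; set of 11 now {0, 11}
Step 9: union(12, 9) -> merged; set of 12 now {6, 9, 12}
Component of 10: {7, 10}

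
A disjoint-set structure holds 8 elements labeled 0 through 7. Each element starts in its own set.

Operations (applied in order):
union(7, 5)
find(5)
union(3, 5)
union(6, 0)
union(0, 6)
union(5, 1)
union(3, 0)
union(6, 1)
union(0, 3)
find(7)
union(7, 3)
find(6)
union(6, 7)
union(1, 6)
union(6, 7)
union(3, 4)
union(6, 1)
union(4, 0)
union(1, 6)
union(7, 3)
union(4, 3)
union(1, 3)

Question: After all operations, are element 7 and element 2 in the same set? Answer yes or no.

Step 1: union(7, 5) -> merged; set of 7 now {5, 7}
Step 2: find(5) -> no change; set of 5 is {5, 7}
Step 3: union(3, 5) -> merged; set of 3 now {3, 5, 7}
Step 4: union(6, 0) -> merged; set of 6 now {0, 6}
Step 5: union(0, 6) -> already same set; set of 0 now {0, 6}
Step 6: union(5, 1) -> merged; set of 5 now {1, 3, 5, 7}
Step 7: union(3, 0) -> merged; set of 3 now {0, 1, 3, 5, 6, 7}
Step 8: union(6, 1) -> already same set; set of 6 now {0, 1, 3, 5, 6, 7}
Step 9: union(0, 3) -> already same set; set of 0 now {0, 1, 3, 5, 6, 7}
Step 10: find(7) -> no change; set of 7 is {0, 1, 3, 5, 6, 7}
Step 11: union(7, 3) -> already same set; set of 7 now {0, 1, 3, 5, 6, 7}
Step 12: find(6) -> no change; set of 6 is {0, 1, 3, 5, 6, 7}
Step 13: union(6, 7) -> already same set; set of 6 now {0, 1, 3, 5, 6, 7}
Step 14: union(1, 6) -> already same set; set of 1 now {0, 1, 3, 5, 6, 7}
Step 15: union(6, 7) -> already same set; set of 6 now {0, 1, 3, 5, 6, 7}
Step 16: union(3, 4) -> merged; set of 3 now {0, 1, 3, 4, 5, 6, 7}
Step 17: union(6, 1) -> already same set; set of 6 now {0, 1, 3, 4, 5, 6, 7}
Step 18: union(4, 0) -> already same set; set of 4 now {0, 1, 3, 4, 5, 6, 7}
Step 19: union(1, 6) -> already same set; set of 1 now {0, 1, 3, 4, 5, 6, 7}
Step 20: union(7, 3) -> already same set; set of 7 now {0, 1, 3, 4, 5, 6, 7}
Step 21: union(4, 3) -> already same set; set of 4 now {0, 1, 3, 4, 5, 6, 7}
Step 22: union(1, 3) -> already same set; set of 1 now {0, 1, 3, 4, 5, 6, 7}
Set of 7: {0, 1, 3, 4, 5, 6, 7}; 2 is not a member.

Answer: no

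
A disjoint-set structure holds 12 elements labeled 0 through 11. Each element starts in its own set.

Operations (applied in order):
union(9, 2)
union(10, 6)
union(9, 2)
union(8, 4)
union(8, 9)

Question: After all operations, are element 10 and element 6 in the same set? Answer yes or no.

Answer: yes

Derivation:
Step 1: union(9, 2) -> merged; set of 9 now {2, 9}
Step 2: union(10, 6) -> merged; set of 10 now {6, 10}
Step 3: union(9, 2) -> already same set; set of 9 now {2, 9}
Step 4: union(8, 4) -> merged; set of 8 now {4, 8}
Step 5: union(8, 9) -> merged; set of 8 now {2, 4, 8, 9}
Set of 10: {6, 10}; 6 is a member.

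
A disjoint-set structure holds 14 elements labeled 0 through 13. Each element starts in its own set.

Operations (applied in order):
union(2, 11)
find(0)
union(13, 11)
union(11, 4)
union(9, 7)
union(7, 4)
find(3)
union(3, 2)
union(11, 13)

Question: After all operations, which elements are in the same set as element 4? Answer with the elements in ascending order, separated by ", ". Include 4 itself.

Answer: 2, 3, 4, 7, 9, 11, 13

Derivation:
Step 1: union(2, 11) -> merged; set of 2 now {2, 11}
Step 2: find(0) -> no change; set of 0 is {0}
Step 3: union(13, 11) -> merged; set of 13 now {2, 11, 13}
Step 4: union(11, 4) -> merged; set of 11 now {2, 4, 11, 13}
Step 5: union(9, 7) -> merged; set of 9 now {7, 9}
Step 6: union(7, 4) -> merged; set of 7 now {2, 4, 7, 9, 11, 13}
Step 7: find(3) -> no change; set of 3 is {3}
Step 8: union(3, 2) -> merged; set of 3 now {2, 3, 4, 7, 9, 11, 13}
Step 9: union(11, 13) -> already same set; set of 11 now {2, 3, 4, 7, 9, 11, 13}
Component of 4: {2, 3, 4, 7, 9, 11, 13}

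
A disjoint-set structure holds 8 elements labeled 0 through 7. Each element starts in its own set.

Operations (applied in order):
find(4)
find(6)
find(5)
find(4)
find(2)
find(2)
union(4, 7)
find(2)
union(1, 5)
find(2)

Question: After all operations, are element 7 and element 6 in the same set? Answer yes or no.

Step 1: find(4) -> no change; set of 4 is {4}
Step 2: find(6) -> no change; set of 6 is {6}
Step 3: find(5) -> no change; set of 5 is {5}
Step 4: find(4) -> no change; set of 4 is {4}
Step 5: find(2) -> no change; set of 2 is {2}
Step 6: find(2) -> no change; set of 2 is {2}
Step 7: union(4, 7) -> merged; set of 4 now {4, 7}
Step 8: find(2) -> no change; set of 2 is {2}
Step 9: union(1, 5) -> merged; set of 1 now {1, 5}
Step 10: find(2) -> no change; set of 2 is {2}
Set of 7: {4, 7}; 6 is not a member.

Answer: no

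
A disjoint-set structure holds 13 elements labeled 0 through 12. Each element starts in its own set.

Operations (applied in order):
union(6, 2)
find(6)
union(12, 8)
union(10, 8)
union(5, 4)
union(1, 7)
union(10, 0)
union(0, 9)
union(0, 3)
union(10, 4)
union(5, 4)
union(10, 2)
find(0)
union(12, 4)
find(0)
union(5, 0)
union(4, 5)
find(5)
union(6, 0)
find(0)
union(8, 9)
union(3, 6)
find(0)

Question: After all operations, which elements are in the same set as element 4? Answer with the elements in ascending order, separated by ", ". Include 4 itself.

Step 1: union(6, 2) -> merged; set of 6 now {2, 6}
Step 2: find(6) -> no change; set of 6 is {2, 6}
Step 3: union(12, 8) -> merged; set of 12 now {8, 12}
Step 4: union(10, 8) -> merged; set of 10 now {8, 10, 12}
Step 5: union(5, 4) -> merged; set of 5 now {4, 5}
Step 6: union(1, 7) -> merged; set of 1 now {1, 7}
Step 7: union(10, 0) -> merged; set of 10 now {0, 8, 10, 12}
Step 8: union(0, 9) -> merged; set of 0 now {0, 8, 9, 10, 12}
Step 9: union(0, 3) -> merged; set of 0 now {0, 3, 8, 9, 10, 12}
Step 10: union(10, 4) -> merged; set of 10 now {0, 3, 4, 5, 8, 9, 10, 12}
Step 11: union(5, 4) -> already same set; set of 5 now {0, 3, 4, 5, 8, 9, 10, 12}
Step 12: union(10, 2) -> merged; set of 10 now {0, 2, 3, 4, 5, 6, 8, 9, 10, 12}
Step 13: find(0) -> no change; set of 0 is {0, 2, 3, 4, 5, 6, 8, 9, 10, 12}
Step 14: union(12, 4) -> already same set; set of 12 now {0, 2, 3, 4, 5, 6, 8, 9, 10, 12}
Step 15: find(0) -> no change; set of 0 is {0, 2, 3, 4, 5, 6, 8, 9, 10, 12}
Step 16: union(5, 0) -> already same set; set of 5 now {0, 2, 3, 4, 5, 6, 8, 9, 10, 12}
Step 17: union(4, 5) -> already same set; set of 4 now {0, 2, 3, 4, 5, 6, 8, 9, 10, 12}
Step 18: find(5) -> no change; set of 5 is {0, 2, 3, 4, 5, 6, 8, 9, 10, 12}
Step 19: union(6, 0) -> already same set; set of 6 now {0, 2, 3, 4, 5, 6, 8, 9, 10, 12}
Step 20: find(0) -> no change; set of 0 is {0, 2, 3, 4, 5, 6, 8, 9, 10, 12}
Step 21: union(8, 9) -> already same set; set of 8 now {0, 2, 3, 4, 5, 6, 8, 9, 10, 12}
Step 22: union(3, 6) -> already same set; set of 3 now {0, 2, 3, 4, 5, 6, 8, 9, 10, 12}
Step 23: find(0) -> no change; set of 0 is {0, 2, 3, 4, 5, 6, 8, 9, 10, 12}
Component of 4: {0, 2, 3, 4, 5, 6, 8, 9, 10, 12}

Answer: 0, 2, 3, 4, 5, 6, 8, 9, 10, 12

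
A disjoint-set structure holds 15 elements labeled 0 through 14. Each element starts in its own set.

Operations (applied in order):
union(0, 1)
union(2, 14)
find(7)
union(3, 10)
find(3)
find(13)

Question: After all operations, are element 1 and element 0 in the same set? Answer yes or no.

Answer: yes

Derivation:
Step 1: union(0, 1) -> merged; set of 0 now {0, 1}
Step 2: union(2, 14) -> merged; set of 2 now {2, 14}
Step 3: find(7) -> no change; set of 7 is {7}
Step 4: union(3, 10) -> merged; set of 3 now {3, 10}
Step 5: find(3) -> no change; set of 3 is {3, 10}
Step 6: find(13) -> no change; set of 13 is {13}
Set of 1: {0, 1}; 0 is a member.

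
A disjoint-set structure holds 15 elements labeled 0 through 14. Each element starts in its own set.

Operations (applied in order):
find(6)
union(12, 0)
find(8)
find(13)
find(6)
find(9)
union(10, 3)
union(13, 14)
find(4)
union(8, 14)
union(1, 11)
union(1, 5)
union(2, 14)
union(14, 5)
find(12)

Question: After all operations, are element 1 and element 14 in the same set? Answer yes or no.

Answer: yes

Derivation:
Step 1: find(6) -> no change; set of 6 is {6}
Step 2: union(12, 0) -> merged; set of 12 now {0, 12}
Step 3: find(8) -> no change; set of 8 is {8}
Step 4: find(13) -> no change; set of 13 is {13}
Step 5: find(6) -> no change; set of 6 is {6}
Step 6: find(9) -> no change; set of 9 is {9}
Step 7: union(10, 3) -> merged; set of 10 now {3, 10}
Step 8: union(13, 14) -> merged; set of 13 now {13, 14}
Step 9: find(4) -> no change; set of 4 is {4}
Step 10: union(8, 14) -> merged; set of 8 now {8, 13, 14}
Step 11: union(1, 11) -> merged; set of 1 now {1, 11}
Step 12: union(1, 5) -> merged; set of 1 now {1, 5, 11}
Step 13: union(2, 14) -> merged; set of 2 now {2, 8, 13, 14}
Step 14: union(14, 5) -> merged; set of 14 now {1, 2, 5, 8, 11, 13, 14}
Step 15: find(12) -> no change; set of 12 is {0, 12}
Set of 1: {1, 2, 5, 8, 11, 13, 14}; 14 is a member.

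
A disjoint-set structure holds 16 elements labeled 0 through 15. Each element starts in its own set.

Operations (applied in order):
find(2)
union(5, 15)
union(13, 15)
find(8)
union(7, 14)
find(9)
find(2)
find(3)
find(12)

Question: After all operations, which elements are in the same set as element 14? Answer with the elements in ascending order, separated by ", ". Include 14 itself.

Answer: 7, 14

Derivation:
Step 1: find(2) -> no change; set of 2 is {2}
Step 2: union(5, 15) -> merged; set of 5 now {5, 15}
Step 3: union(13, 15) -> merged; set of 13 now {5, 13, 15}
Step 4: find(8) -> no change; set of 8 is {8}
Step 5: union(7, 14) -> merged; set of 7 now {7, 14}
Step 6: find(9) -> no change; set of 9 is {9}
Step 7: find(2) -> no change; set of 2 is {2}
Step 8: find(3) -> no change; set of 3 is {3}
Step 9: find(12) -> no change; set of 12 is {12}
Component of 14: {7, 14}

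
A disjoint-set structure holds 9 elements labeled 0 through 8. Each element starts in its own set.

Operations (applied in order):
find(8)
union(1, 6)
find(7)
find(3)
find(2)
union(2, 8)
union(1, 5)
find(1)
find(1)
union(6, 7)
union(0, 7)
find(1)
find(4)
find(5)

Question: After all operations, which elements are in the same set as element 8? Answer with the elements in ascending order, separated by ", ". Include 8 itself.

Step 1: find(8) -> no change; set of 8 is {8}
Step 2: union(1, 6) -> merged; set of 1 now {1, 6}
Step 3: find(7) -> no change; set of 7 is {7}
Step 4: find(3) -> no change; set of 3 is {3}
Step 5: find(2) -> no change; set of 2 is {2}
Step 6: union(2, 8) -> merged; set of 2 now {2, 8}
Step 7: union(1, 5) -> merged; set of 1 now {1, 5, 6}
Step 8: find(1) -> no change; set of 1 is {1, 5, 6}
Step 9: find(1) -> no change; set of 1 is {1, 5, 6}
Step 10: union(6, 7) -> merged; set of 6 now {1, 5, 6, 7}
Step 11: union(0, 7) -> merged; set of 0 now {0, 1, 5, 6, 7}
Step 12: find(1) -> no change; set of 1 is {0, 1, 5, 6, 7}
Step 13: find(4) -> no change; set of 4 is {4}
Step 14: find(5) -> no change; set of 5 is {0, 1, 5, 6, 7}
Component of 8: {2, 8}

Answer: 2, 8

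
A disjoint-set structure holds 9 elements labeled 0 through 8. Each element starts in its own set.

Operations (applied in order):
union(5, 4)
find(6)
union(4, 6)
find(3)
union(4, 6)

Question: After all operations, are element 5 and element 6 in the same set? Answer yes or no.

Step 1: union(5, 4) -> merged; set of 5 now {4, 5}
Step 2: find(6) -> no change; set of 6 is {6}
Step 3: union(4, 6) -> merged; set of 4 now {4, 5, 6}
Step 4: find(3) -> no change; set of 3 is {3}
Step 5: union(4, 6) -> already same set; set of 4 now {4, 5, 6}
Set of 5: {4, 5, 6}; 6 is a member.

Answer: yes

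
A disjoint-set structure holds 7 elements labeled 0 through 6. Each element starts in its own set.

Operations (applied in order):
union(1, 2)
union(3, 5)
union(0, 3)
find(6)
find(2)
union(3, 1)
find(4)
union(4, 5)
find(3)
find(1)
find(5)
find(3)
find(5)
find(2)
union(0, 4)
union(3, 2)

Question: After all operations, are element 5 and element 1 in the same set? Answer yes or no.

Answer: yes

Derivation:
Step 1: union(1, 2) -> merged; set of 1 now {1, 2}
Step 2: union(3, 5) -> merged; set of 3 now {3, 5}
Step 3: union(0, 3) -> merged; set of 0 now {0, 3, 5}
Step 4: find(6) -> no change; set of 6 is {6}
Step 5: find(2) -> no change; set of 2 is {1, 2}
Step 6: union(3, 1) -> merged; set of 3 now {0, 1, 2, 3, 5}
Step 7: find(4) -> no change; set of 4 is {4}
Step 8: union(4, 5) -> merged; set of 4 now {0, 1, 2, 3, 4, 5}
Step 9: find(3) -> no change; set of 3 is {0, 1, 2, 3, 4, 5}
Step 10: find(1) -> no change; set of 1 is {0, 1, 2, 3, 4, 5}
Step 11: find(5) -> no change; set of 5 is {0, 1, 2, 3, 4, 5}
Step 12: find(3) -> no change; set of 3 is {0, 1, 2, 3, 4, 5}
Step 13: find(5) -> no change; set of 5 is {0, 1, 2, 3, 4, 5}
Step 14: find(2) -> no change; set of 2 is {0, 1, 2, 3, 4, 5}
Step 15: union(0, 4) -> already same set; set of 0 now {0, 1, 2, 3, 4, 5}
Step 16: union(3, 2) -> already same set; set of 3 now {0, 1, 2, 3, 4, 5}
Set of 5: {0, 1, 2, 3, 4, 5}; 1 is a member.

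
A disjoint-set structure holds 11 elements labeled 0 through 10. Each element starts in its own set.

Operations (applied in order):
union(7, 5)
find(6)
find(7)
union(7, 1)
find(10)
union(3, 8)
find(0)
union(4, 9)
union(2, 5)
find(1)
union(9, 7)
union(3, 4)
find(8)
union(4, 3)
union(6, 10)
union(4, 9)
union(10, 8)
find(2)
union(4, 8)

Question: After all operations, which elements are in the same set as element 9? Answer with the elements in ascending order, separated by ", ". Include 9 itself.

Answer: 1, 2, 3, 4, 5, 6, 7, 8, 9, 10

Derivation:
Step 1: union(7, 5) -> merged; set of 7 now {5, 7}
Step 2: find(6) -> no change; set of 6 is {6}
Step 3: find(7) -> no change; set of 7 is {5, 7}
Step 4: union(7, 1) -> merged; set of 7 now {1, 5, 7}
Step 5: find(10) -> no change; set of 10 is {10}
Step 6: union(3, 8) -> merged; set of 3 now {3, 8}
Step 7: find(0) -> no change; set of 0 is {0}
Step 8: union(4, 9) -> merged; set of 4 now {4, 9}
Step 9: union(2, 5) -> merged; set of 2 now {1, 2, 5, 7}
Step 10: find(1) -> no change; set of 1 is {1, 2, 5, 7}
Step 11: union(9, 7) -> merged; set of 9 now {1, 2, 4, 5, 7, 9}
Step 12: union(3, 4) -> merged; set of 3 now {1, 2, 3, 4, 5, 7, 8, 9}
Step 13: find(8) -> no change; set of 8 is {1, 2, 3, 4, 5, 7, 8, 9}
Step 14: union(4, 3) -> already same set; set of 4 now {1, 2, 3, 4, 5, 7, 8, 9}
Step 15: union(6, 10) -> merged; set of 6 now {6, 10}
Step 16: union(4, 9) -> already same set; set of 4 now {1, 2, 3, 4, 5, 7, 8, 9}
Step 17: union(10, 8) -> merged; set of 10 now {1, 2, 3, 4, 5, 6, 7, 8, 9, 10}
Step 18: find(2) -> no change; set of 2 is {1, 2, 3, 4, 5, 6, 7, 8, 9, 10}
Step 19: union(4, 8) -> already same set; set of 4 now {1, 2, 3, 4, 5, 6, 7, 8, 9, 10}
Component of 9: {1, 2, 3, 4, 5, 6, 7, 8, 9, 10}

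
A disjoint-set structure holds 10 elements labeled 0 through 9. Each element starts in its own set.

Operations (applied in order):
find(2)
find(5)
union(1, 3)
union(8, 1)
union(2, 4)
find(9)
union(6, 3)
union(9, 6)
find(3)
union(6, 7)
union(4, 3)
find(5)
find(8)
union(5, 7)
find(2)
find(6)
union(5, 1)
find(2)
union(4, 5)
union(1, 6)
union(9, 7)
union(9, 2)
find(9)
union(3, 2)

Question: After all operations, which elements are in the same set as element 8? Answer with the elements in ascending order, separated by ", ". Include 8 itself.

Step 1: find(2) -> no change; set of 2 is {2}
Step 2: find(5) -> no change; set of 5 is {5}
Step 3: union(1, 3) -> merged; set of 1 now {1, 3}
Step 4: union(8, 1) -> merged; set of 8 now {1, 3, 8}
Step 5: union(2, 4) -> merged; set of 2 now {2, 4}
Step 6: find(9) -> no change; set of 9 is {9}
Step 7: union(6, 3) -> merged; set of 6 now {1, 3, 6, 8}
Step 8: union(9, 6) -> merged; set of 9 now {1, 3, 6, 8, 9}
Step 9: find(3) -> no change; set of 3 is {1, 3, 6, 8, 9}
Step 10: union(6, 7) -> merged; set of 6 now {1, 3, 6, 7, 8, 9}
Step 11: union(4, 3) -> merged; set of 4 now {1, 2, 3, 4, 6, 7, 8, 9}
Step 12: find(5) -> no change; set of 5 is {5}
Step 13: find(8) -> no change; set of 8 is {1, 2, 3, 4, 6, 7, 8, 9}
Step 14: union(5, 7) -> merged; set of 5 now {1, 2, 3, 4, 5, 6, 7, 8, 9}
Step 15: find(2) -> no change; set of 2 is {1, 2, 3, 4, 5, 6, 7, 8, 9}
Step 16: find(6) -> no change; set of 6 is {1, 2, 3, 4, 5, 6, 7, 8, 9}
Step 17: union(5, 1) -> already same set; set of 5 now {1, 2, 3, 4, 5, 6, 7, 8, 9}
Step 18: find(2) -> no change; set of 2 is {1, 2, 3, 4, 5, 6, 7, 8, 9}
Step 19: union(4, 5) -> already same set; set of 4 now {1, 2, 3, 4, 5, 6, 7, 8, 9}
Step 20: union(1, 6) -> already same set; set of 1 now {1, 2, 3, 4, 5, 6, 7, 8, 9}
Step 21: union(9, 7) -> already same set; set of 9 now {1, 2, 3, 4, 5, 6, 7, 8, 9}
Step 22: union(9, 2) -> already same set; set of 9 now {1, 2, 3, 4, 5, 6, 7, 8, 9}
Step 23: find(9) -> no change; set of 9 is {1, 2, 3, 4, 5, 6, 7, 8, 9}
Step 24: union(3, 2) -> already same set; set of 3 now {1, 2, 3, 4, 5, 6, 7, 8, 9}
Component of 8: {1, 2, 3, 4, 5, 6, 7, 8, 9}

Answer: 1, 2, 3, 4, 5, 6, 7, 8, 9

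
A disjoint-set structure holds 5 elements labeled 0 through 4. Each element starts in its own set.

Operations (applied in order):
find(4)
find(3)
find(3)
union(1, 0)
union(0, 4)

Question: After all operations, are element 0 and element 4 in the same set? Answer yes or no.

Step 1: find(4) -> no change; set of 4 is {4}
Step 2: find(3) -> no change; set of 3 is {3}
Step 3: find(3) -> no change; set of 3 is {3}
Step 4: union(1, 0) -> merged; set of 1 now {0, 1}
Step 5: union(0, 4) -> merged; set of 0 now {0, 1, 4}
Set of 0: {0, 1, 4}; 4 is a member.

Answer: yes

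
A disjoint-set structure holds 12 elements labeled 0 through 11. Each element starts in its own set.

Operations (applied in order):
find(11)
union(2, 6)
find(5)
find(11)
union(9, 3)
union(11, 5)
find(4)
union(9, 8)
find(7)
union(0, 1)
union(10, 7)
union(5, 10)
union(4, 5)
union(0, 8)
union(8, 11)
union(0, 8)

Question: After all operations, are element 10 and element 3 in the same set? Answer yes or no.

Answer: yes

Derivation:
Step 1: find(11) -> no change; set of 11 is {11}
Step 2: union(2, 6) -> merged; set of 2 now {2, 6}
Step 3: find(5) -> no change; set of 5 is {5}
Step 4: find(11) -> no change; set of 11 is {11}
Step 5: union(9, 3) -> merged; set of 9 now {3, 9}
Step 6: union(11, 5) -> merged; set of 11 now {5, 11}
Step 7: find(4) -> no change; set of 4 is {4}
Step 8: union(9, 8) -> merged; set of 9 now {3, 8, 9}
Step 9: find(7) -> no change; set of 7 is {7}
Step 10: union(0, 1) -> merged; set of 0 now {0, 1}
Step 11: union(10, 7) -> merged; set of 10 now {7, 10}
Step 12: union(5, 10) -> merged; set of 5 now {5, 7, 10, 11}
Step 13: union(4, 5) -> merged; set of 4 now {4, 5, 7, 10, 11}
Step 14: union(0, 8) -> merged; set of 0 now {0, 1, 3, 8, 9}
Step 15: union(8, 11) -> merged; set of 8 now {0, 1, 3, 4, 5, 7, 8, 9, 10, 11}
Step 16: union(0, 8) -> already same set; set of 0 now {0, 1, 3, 4, 5, 7, 8, 9, 10, 11}
Set of 10: {0, 1, 3, 4, 5, 7, 8, 9, 10, 11}; 3 is a member.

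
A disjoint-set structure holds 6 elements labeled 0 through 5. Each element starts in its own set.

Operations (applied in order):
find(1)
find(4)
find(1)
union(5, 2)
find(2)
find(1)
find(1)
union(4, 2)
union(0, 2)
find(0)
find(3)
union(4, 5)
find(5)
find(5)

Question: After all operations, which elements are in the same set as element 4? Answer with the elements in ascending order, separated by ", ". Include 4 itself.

Answer: 0, 2, 4, 5

Derivation:
Step 1: find(1) -> no change; set of 1 is {1}
Step 2: find(4) -> no change; set of 4 is {4}
Step 3: find(1) -> no change; set of 1 is {1}
Step 4: union(5, 2) -> merged; set of 5 now {2, 5}
Step 5: find(2) -> no change; set of 2 is {2, 5}
Step 6: find(1) -> no change; set of 1 is {1}
Step 7: find(1) -> no change; set of 1 is {1}
Step 8: union(4, 2) -> merged; set of 4 now {2, 4, 5}
Step 9: union(0, 2) -> merged; set of 0 now {0, 2, 4, 5}
Step 10: find(0) -> no change; set of 0 is {0, 2, 4, 5}
Step 11: find(3) -> no change; set of 3 is {3}
Step 12: union(4, 5) -> already same set; set of 4 now {0, 2, 4, 5}
Step 13: find(5) -> no change; set of 5 is {0, 2, 4, 5}
Step 14: find(5) -> no change; set of 5 is {0, 2, 4, 5}
Component of 4: {0, 2, 4, 5}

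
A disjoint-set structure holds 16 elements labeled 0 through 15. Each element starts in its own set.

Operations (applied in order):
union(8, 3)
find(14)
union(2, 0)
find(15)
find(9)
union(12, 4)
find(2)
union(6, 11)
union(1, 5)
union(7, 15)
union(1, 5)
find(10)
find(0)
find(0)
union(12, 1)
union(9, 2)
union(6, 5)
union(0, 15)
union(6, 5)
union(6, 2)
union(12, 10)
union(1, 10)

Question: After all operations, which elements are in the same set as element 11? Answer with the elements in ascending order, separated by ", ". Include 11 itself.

Answer: 0, 1, 2, 4, 5, 6, 7, 9, 10, 11, 12, 15

Derivation:
Step 1: union(8, 3) -> merged; set of 8 now {3, 8}
Step 2: find(14) -> no change; set of 14 is {14}
Step 3: union(2, 0) -> merged; set of 2 now {0, 2}
Step 4: find(15) -> no change; set of 15 is {15}
Step 5: find(9) -> no change; set of 9 is {9}
Step 6: union(12, 4) -> merged; set of 12 now {4, 12}
Step 7: find(2) -> no change; set of 2 is {0, 2}
Step 8: union(6, 11) -> merged; set of 6 now {6, 11}
Step 9: union(1, 5) -> merged; set of 1 now {1, 5}
Step 10: union(7, 15) -> merged; set of 7 now {7, 15}
Step 11: union(1, 5) -> already same set; set of 1 now {1, 5}
Step 12: find(10) -> no change; set of 10 is {10}
Step 13: find(0) -> no change; set of 0 is {0, 2}
Step 14: find(0) -> no change; set of 0 is {0, 2}
Step 15: union(12, 1) -> merged; set of 12 now {1, 4, 5, 12}
Step 16: union(9, 2) -> merged; set of 9 now {0, 2, 9}
Step 17: union(6, 5) -> merged; set of 6 now {1, 4, 5, 6, 11, 12}
Step 18: union(0, 15) -> merged; set of 0 now {0, 2, 7, 9, 15}
Step 19: union(6, 5) -> already same set; set of 6 now {1, 4, 5, 6, 11, 12}
Step 20: union(6, 2) -> merged; set of 6 now {0, 1, 2, 4, 5, 6, 7, 9, 11, 12, 15}
Step 21: union(12, 10) -> merged; set of 12 now {0, 1, 2, 4, 5, 6, 7, 9, 10, 11, 12, 15}
Step 22: union(1, 10) -> already same set; set of 1 now {0, 1, 2, 4, 5, 6, 7, 9, 10, 11, 12, 15}
Component of 11: {0, 1, 2, 4, 5, 6, 7, 9, 10, 11, 12, 15}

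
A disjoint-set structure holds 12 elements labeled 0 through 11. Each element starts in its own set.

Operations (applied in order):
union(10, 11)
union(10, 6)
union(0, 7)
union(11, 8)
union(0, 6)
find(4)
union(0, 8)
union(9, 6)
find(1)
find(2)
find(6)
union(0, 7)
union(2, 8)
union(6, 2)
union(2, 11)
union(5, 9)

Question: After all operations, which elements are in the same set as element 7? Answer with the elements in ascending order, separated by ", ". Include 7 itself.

Step 1: union(10, 11) -> merged; set of 10 now {10, 11}
Step 2: union(10, 6) -> merged; set of 10 now {6, 10, 11}
Step 3: union(0, 7) -> merged; set of 0 now {0, 7}
Step 4: union(11, 8) -> merged; set of 11 now {6, 8, 10, 11}
Step 5: union(0, 6) -> merged; set of 0 now {0, 6, 7, 8, 10, 11}
Step 6: find(4) -> no change; set of 4 is {4}
Step 7: union(0, 8) -> already same set; set of 0 now {0, 6, 7, 8, 10, 11}
Step 8: union(9, 6) -> merged; set of 9 now {0, 6, 7, 8, 9, 10, 11}
Step 9: find(1) -> no change; set of 1 is {1}
Step 10: find(2) -> no change; set of 2 is {2}
Step 11: find(6) -> no change; set of 6 is {0, 6, 7, 8, 9, 10, 11}
Step 12: union(0, 7) -> already same set; set of 0 now {0, 6, 7, 8, 9, 10, 11}
Step 13: union(2, 8) -> merged; set of 2 now {0, 2, 6, 7, 8, 9, 10, 11}
Step 14: union(6, 2) -> already same set; set of 6 now {0, 2, 6, 7, 8, 9, 10, 11}
Step 15: union(2, 11) -> already same set; set of 2 now {0, 2, 6, 7, 8, 9, 10, 11}
Step 16: union(5, 9) -> merged; set of 5 now {0, 2, 5, 6, 7, 8, 9, 10, 11}
Component of 7: {0, 2, 5, 6, 7, 8, 9, 10, 11}

Answer: 0, 2, 5, 6, 7, 8, 9, 10, 11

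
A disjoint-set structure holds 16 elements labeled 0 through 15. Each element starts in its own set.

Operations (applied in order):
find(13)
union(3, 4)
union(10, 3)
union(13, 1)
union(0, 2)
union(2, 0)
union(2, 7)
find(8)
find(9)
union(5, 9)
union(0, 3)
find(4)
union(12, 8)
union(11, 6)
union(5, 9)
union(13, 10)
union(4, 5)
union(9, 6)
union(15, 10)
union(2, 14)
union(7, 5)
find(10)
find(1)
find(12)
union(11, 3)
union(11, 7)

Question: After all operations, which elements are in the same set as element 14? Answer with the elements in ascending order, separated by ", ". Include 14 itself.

Answer: 0, 1, 2, 3, 4, 5, 6, 7, 9, 10, 11, 13, 14, 15

Derivation:
Step 1: find(13) -> no change; set of 13 is {13}
Step 2: union(3, 4) -> merged; set of 3 now {3, 4}
Step 3: union(10, 3) -> merged; set of 10 now {3, 4, 10}
Step 4: union(13, 1) -> merged; set of 13 now {1, 13}
Step 5: union(0, 2) -> merged; set of 0 now {0, 2}
Step 6: union(2, 0) -> already same set; set of 2 now {0, 2}
Step 7: union(2, 7) -> merged; set of 2 now {0, 2, 7}
Step 8: find(8) -> no change; set of 8 is {8}
Step 9: find(9) -> no change; set of 9 is {9}
Step 10: union(5, 9) -> merged; set of 5 now {5, 9}
Step 11: union(0, 3) -> merged; set of 0 now {0, 2, 3, 4, 7, 10}
Step 12: find(4) -> no change; set of 4 is {0, 2, 3, 4, 7, 10}
Step 13: union(12, 8) -> merged; set of 12 now {8, 12}
Step 14: union(11, 6) -> merged; set of 11 now {6, 11}
Step 15: union(5, 9) -> already same set; set of 5 now {5, 9}
Step 16: union(13, 10) -> merged; set of 13 now {0, 1, 2, 3, 4, 7, 10, 13}
Step 17: union(4, 5) -> merged; set of 4 now {0, 1, 2, 3, 4, 5, 7, 9, 10, 13}
Step 18: union(9, 6) -> merged; set of 9 now {0, 1, 2, 3, 4, 5, 6, 7, 9, 10, 11, 13}
Step 19: union(15, 10) -> merged; set of 15 now {0, 1, 2, 3, 4, 5, 6, 7, 9, 10, 11, 13, 15}
Step 20: union(2, 14) -> merged; set of 2 now {0, 1, 2, 3, 4, 5, 6, 7, 9, 10, 11, 13, 14, 15}
Step 21: union(7, 5) -> already same set; set of 7 now {0, 1, 2, 3, 4, 5, 6, 7, 9, 10, 11, 13, 14, 15}
Step 22: find(10) -> no change; set of 10 is {0, 1, 2, 3, 4, 5, 6, 7, 9, 10, 11, 13, 14, 15}
Step 23: find(1) -> no change; set of 1 is {0, 1, 2, 3, 4, 5, 6, 7, 9, 10, 11, 13, 14, 15}
Step 24: find(12) -> no change; set of 12 is {8, 12}
Step 25: union(11, 3) -> already same set; set of 11 now {0, 1, 2, 3, 4, 5, 6, 7, 9, 10, 11, 13, 14, 15}
Step 26: union(11, 7) -> already same set; set of 11 now {0, 1, 2, 3, 4, 5, 6, 7, 9, 10, 11, 13, 14, 15}
Component of 14: {0, 1, 2, 3, 4, 5, 6, 7, 9, 10, 11, 13, 14, 15}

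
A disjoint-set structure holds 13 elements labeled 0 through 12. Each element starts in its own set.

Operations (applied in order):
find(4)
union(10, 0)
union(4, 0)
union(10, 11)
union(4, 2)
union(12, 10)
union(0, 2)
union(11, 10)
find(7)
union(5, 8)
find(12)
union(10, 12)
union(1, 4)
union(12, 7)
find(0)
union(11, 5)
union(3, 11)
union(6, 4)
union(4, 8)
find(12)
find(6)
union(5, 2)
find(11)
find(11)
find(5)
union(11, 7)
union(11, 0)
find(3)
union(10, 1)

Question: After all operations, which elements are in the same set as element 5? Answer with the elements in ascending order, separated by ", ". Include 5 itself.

Step 1: find(4) -> no change; set of 4 is {4}
Step 2: union(10, 0) -> merged; set of 10 now {0, 10}
Step 3: union(4, 0) -> merged; set of 4 now {0, 4, 10}
Step 4: union(10, 11) -> merged; set of 10 now {0, 4, 10, 11}
Step 5: union(4, 2) -> merged; set of 4 now {0, 2, 4, 10, 11}
Step 6: union(12, 10) -> merged; set of 12 now {0, 2, 4, 10, 11, 12}
Step 7: union(0, 2) -> already same set; set of 0 now {0, 2, 4, 10, 11, 12}
Step 8: union(11, 10) -> already same set; set of 11 now {0, 2, 4, 10, 11, 12}
Step 9: find(7) -> no change; set of 7 is {7}
Step 10: union(5, 8) -> merged; set of 5 now {5, 8}
Step 11: find(12) -> no change; set of 12 is {0, 2, 4, 10, 11, 12}
Step 12: union(10, 12) -> already same set; set of 10 now {0, 2, 4, 10, 11, 12}
Step 13: union(1, 4) -> merged; set of 1 now {0, 1, 2, 4, 10, 11, 12}
Step 14: union(12, 7) -> merged; set of 12 now {0, 1, 2, 4, 7, 10, 11, 12}
Step 15: find(0) -> no change; set of 0 is {0, 1, 2, 4, 7, 10, 11, 12}
Step 16: union(11, 5) -> merged; set of 11 now {0, 1, 2, 4, 5, 7, 8, 10, 11, 12}
Step 17: union(3, 11) -> merged; set of 3 now {0, 1, 2, 3, 4, 5, 7, 8, 10, 11, 12}
Step 18: union(6, 4) -> merged; set of 6 now {0, 1, 2, 3, 4, 5, 6, 7, 8, 10, 11, 12}
Step 19: union(4, 8) -> already same set; set of 4 now {0, 1, 2, 3, 4, 5, 6, 7, 8, 10, 11, 12}
Step 20: find(12) -> no change; set of 12 is {0, 1, 2, 3, 4, 5, 6, 7, 8, 10, 11, 12}
Step 21: find(6) -> no change; set of 6 is {0, 1, 2, 3, 4, 5, 6, 7, 8, 10, 11, 12}
Step 22: union(5, 2) -> already same set; set of 5 now {0, 1, 2, 3, 4, 5, 6, 7, 8, 10, 11, 12}
Step 23: find(11) -> no change; set of 11 is {0, 1, 2, 3, 4, 5, 6, 7, 8, 10, 11, 12}
Step 24: find(11) -> no change; set of 11 is {0, 1, 2, 3, 4, 5, 6, 7, 8, 10, 11, 12}
Step 25: find(5) -> no change; set of 5 is {0, 1, 2, 3, 4, 5, 6, 7, 8, 10, 11, 12}
Step 26: union(11, 7) -> already same set; set of 11 now {0, 1, 2, 3, 4, 5, 6, 7, 8, 10, 11, 12}
Step 27: union(11, 0) -> already same set; set of 11 now {0, 1, 2, 3, 4, 5, 6, 7, 8, 10, 11, 12}
Step 28: find(3) -> no change; set of 3 is {0, 1, 2, 3, 4, 5, 6, 7, 8, 10, 11, 12}
Step 29: union(10, 1) -> already same set; set of 10 now {0, 1, 2, 3, 4, 5, 6, 7, 8, 10, 11, 12}
Component of 5: {0, 1, 2, 3, 4, 5, 6, 7, 8, 10, 11, 12}

Answer: 0, 1, 2, 3, 4, 5, 6, 7, 8, 10, 11, 12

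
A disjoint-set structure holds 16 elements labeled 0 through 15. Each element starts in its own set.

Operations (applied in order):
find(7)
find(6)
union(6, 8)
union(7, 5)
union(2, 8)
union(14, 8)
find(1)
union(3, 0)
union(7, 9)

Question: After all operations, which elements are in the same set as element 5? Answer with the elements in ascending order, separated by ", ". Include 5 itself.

Answer: 5, 7, 9

Derivation:
Step 1: find(7) -> no change; set of 7 is {7}
Step 2: find(6) -> no change; set of 6 is {6}
Step 3: union(6, 8) -> merged; set of 6 now {6, 8}
Step 4: union(7, 5) -> merged; set of 7 now {5, 7}
Step 5: union(2, 8) -> merged; set of 2 now {2, 6, 8}
Step 6: union(14, 8) -> merged; set of 14 now {2, 6, 8, 14}
Step 7: find(1) -> no change; set of 1 is {1}
Step 8: union(3, 0) -> merged; set of 3 now {0, 3}
Step 9: union(7, 9) -> merged; set of 7 now {5, 7, 9}
Component of 5: {5, 7, 9}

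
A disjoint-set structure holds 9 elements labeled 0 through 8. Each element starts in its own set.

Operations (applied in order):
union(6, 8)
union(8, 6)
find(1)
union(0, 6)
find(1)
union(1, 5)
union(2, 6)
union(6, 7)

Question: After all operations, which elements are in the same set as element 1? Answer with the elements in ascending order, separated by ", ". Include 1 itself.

Answer: 1, 5

Derivation:
Step 1: union(6, 8) -> merged; set of 6 now {6, 8}
Step 2: union(8, 6) -> already same set; set of 8 now {6, 8}
Step 3: find(1) -> no change; set of 1 is {1}
Step 4: union(0, 6) -> merged; set of 0 now {0, 6, 8}
Step 5: find(1) -> no change; set of 1 is {1}
Step 6: union(1, 5) -> merged; set of 1 now {1, 5}
Step 7: union(2, 6) -> merged; set of 2 now {0, 2, 6, 8}
Step 8: union(6, 7) -> merged; set of 6 now {0, 2, 6, 7, 8}
Component of 1: {1, 5}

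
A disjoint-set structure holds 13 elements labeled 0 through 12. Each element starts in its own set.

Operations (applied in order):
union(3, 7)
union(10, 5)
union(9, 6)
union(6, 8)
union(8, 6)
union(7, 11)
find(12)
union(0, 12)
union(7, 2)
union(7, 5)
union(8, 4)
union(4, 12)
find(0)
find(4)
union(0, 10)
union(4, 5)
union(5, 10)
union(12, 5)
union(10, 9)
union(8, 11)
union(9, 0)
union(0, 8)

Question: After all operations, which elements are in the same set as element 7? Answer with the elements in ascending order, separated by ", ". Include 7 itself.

Answer: 0, 2, 3, 4, 5, 6, 7, 8, 9, 10, 11, 12

Derivation:
Step 1: union(3, 7) -> merged; set of 3 now {3, 7}
Step 2: union(10, 5) -> merged; set of 10 now {5, 10}
Step 3: union(9, 6) -> merged; set of 9 now {6, 9}
Step 4: union(6, 8) -> merged; set of 6 now {6, 8, 9}
Step 5: union(8, 6) -> already same set; set of 8 now {6, 8, 9}
Step 6: union(7, 11) -> merged; set of 7 now {3, 7, 11}
Step 7: find(12) -> no change; set of 12 is {12}
Step 8: union(0, 12) -> merged; set of 0 now {0, 12}
Step 9: union(7, 2) -> merged; set of 7 now {2, 3, 7, 11}
Step 10: union(7, 5) -> merged; set of 7 now {2, 3, 5, 7, 10, 11}
Step 11: union(8, 4) -> merged; set of 8 now {4, 6, 8, 9}
Step 12: union(4, 12) -> merged; set of 4 now {0, 4, 6, 8, 9, 12}
Step 13: find(0) -> no change; set of 0 is {0, 4, 6, 8, 9, 12}
Step 14: find(4) -> no change; set of 4 is {0, 4, 6, 8, 9, 12}
Step 15: union(0, 10) -> merged; set of 0 now {0, 2, 3, 4, 5, 6, 7, 8, 9, 10, 11, 12}
Step 16: union(4, 5) -> already same set; set of 4 now {0, 2, 3, 4, 5, 6, 7, 8, 9, 10, 11, 12}
Step 17: union(5, 10) -> already same set; set of 5 now {0, 2, 3, 4, 5, 6, 7, 8, 9, 10, 11, 12}
Step 18: union(12, 5) -> already same set; set of 12 now {0, 2, 3, 4, 5, 6, 7, 8, 9, 10, 11, 12}
Step 19: union(10, 9) -> already same set; set of 10 now {0, 2, 3, 4, 5, 6, 7, 8, 9, 10, 11, 12}
Step 20: union(8, 11) -> already same set; set of 8 now {0, 2, 3, 4, 5, 6, 7, 8, 9, 10, 11, 12}
Step 21: union(9, 0) -> already same set; set of 9 now {0, 2, 3, 4, 5, 6, 7, 8, 9, 10, 11, 12}
Step 22: union(0, 8) -> already same set; set of 0 now {0, 2, 3, 4, 5, 6, 7, 8, 9, 10, 11, 12}
Component of 7: {0, 2, 3, 4, 5, 6, 7, 8, 9, 10, 11, 12}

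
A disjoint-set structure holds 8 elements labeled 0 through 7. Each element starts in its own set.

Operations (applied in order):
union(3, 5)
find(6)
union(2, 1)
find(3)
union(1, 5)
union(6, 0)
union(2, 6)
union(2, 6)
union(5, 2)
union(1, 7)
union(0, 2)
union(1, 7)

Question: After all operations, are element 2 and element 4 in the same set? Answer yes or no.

Step 1: union(3, 5) -> merged; set of 3 now {3, 5}
Step 2: find(6) -> no change; set of 6 is {6}
Step 3: union(2, 1) -> merged; set of 2 now {1, 2}
Step 4: find(3) -> no change; set of 3 is {3, 5}
Step 5: union(1, 5) -> merged; set of 1 now {1, 2, 3, 5}
Step 6: union(6, 0) -> merged; set of 6 now {0, 6}
Step 7: union(2, 6) -> merged; set of 2 now {0, 1, 2, 3, 5, 6}
Step 8: union(2, 6) -> already same set; set of 2 now {0, 1, 2, 3, 5, 6}
Step 9: union(5, 2) -> already same set; set of 5 now {0, 1, 2, 3, 5, 6}
Step 10: union(1, 7) -> merged; set of 1 now {0, 1, 2, 3, 5, 6, 7}
Step 11: union(0, 2) -> already same set; set of 0 now {0, 1, 2, 3, 5, 6, 7}
Step 12: union(1, 7) -> already same set; set of 1 now {0, 1, 2, 3, 5, 6, 7}
Set of 2: {0, 1, 2, 3, 5, 6, 7}; 4 is not a member.

Answer: no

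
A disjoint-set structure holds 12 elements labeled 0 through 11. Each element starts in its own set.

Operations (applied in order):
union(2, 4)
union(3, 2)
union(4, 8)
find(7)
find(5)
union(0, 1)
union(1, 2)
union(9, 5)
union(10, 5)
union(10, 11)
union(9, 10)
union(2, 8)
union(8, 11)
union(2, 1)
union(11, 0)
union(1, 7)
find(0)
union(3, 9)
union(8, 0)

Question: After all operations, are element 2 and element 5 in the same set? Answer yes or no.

Step 1: union(2, 4) -> merged; set of 2 now {2, 4}
Step 2: union(3, 2) -> merged; set of 3 now {2, 3, 4}
Step 3: union(4, 8) -> merged; set of 4 now {2, 3, 4, 8}
Step 4: find(7) -> no change; set of 7 is {7}
Step 5: find(5) -> no change; set of 5 is {5}
Step 6: union(0, 1) -> merged; set of 0 now {0, 1}
Step 7: union(1, 2) -> merged; set of 1 now {0, 1, 2, 3, 4, 8}
Step 8: union(9, 5) -> merged; set of 9 now {5, 9}
Step 9: union(10, 5) -> merged; set of 10 now {5, 9, 10}
Step 10: union(10, 11) -> merged; set of 10 now {5, 9, 10, 11}
Step 11: union(9, 10) -> already same set; set of 9 now {5, 9, 10, 11}
Step 12: union(2, 8) -> already same set; set of 2 now {0, 1, 2, 3, 4, 8}
Step 13: union(8, 11) -> merged; set of 8 now {0, 1, 2, 3, 4, 5, 8, 9, 10, 11}
Step 14: union(2, 1) -> already same set; set of 2 now {0, 1, 2, 3, 4, 5, 8, 9, 10, 11}
Step 15: union(11, 0) -> already same set; set of 11 now {0, 1, 2, 3, 4, 5, 8, 9, 10, 11}
Step 16: union(1, 7) -> merged; set of 1 now {0, 1, 2, 3, 4, 5, 7, 8, 9, 10, 11}
Step 17: find(0) -> no change; set of 0 is {0, 1, 2, 3, 4, 5, 7, 8, 9, 10, 11}
Step 18: union(3, 9) -> already same set; set of 3 now {0, 1, 2, 3, 4, 5, 7, 8, 9, 10, 11}
Step 19: union(8, 0) -> already same set; set of 8 now {0, 1, 2, 3, 4, 5, 7, 8, 9, 10, 11}
Set of 2: {0, 1, 2, 3, 4, 5, 7, 8, 9, 10, 11}; 5 is a member.

Answer: yes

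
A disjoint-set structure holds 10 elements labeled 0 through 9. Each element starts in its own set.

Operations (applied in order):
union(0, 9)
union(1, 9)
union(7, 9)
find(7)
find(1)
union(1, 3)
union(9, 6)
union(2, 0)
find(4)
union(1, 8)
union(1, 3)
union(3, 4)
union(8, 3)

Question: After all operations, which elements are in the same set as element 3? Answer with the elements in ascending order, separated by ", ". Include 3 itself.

Step 1: union(0, 9) -> merged; set of 0 now {0, 9}
Step 2: union(1, 9) -> merged; set of 1 now {0, 1, 9}
Step 3: union(7, 9) -> merged; set of 7 now {0, 1, 7, 9}
Step 4: find(7) -> no change; set of 7 is {0, 1, 7, 9}
Step 5: find(1) -> no change; set of 1 is {0, 1, 7, 9}
Step 6: union(1, 3) -> merged; set of 1 now {0, 1, 3, 7, 9}
Step 7: union(9, 6) -> merged; set of 9 now {0, 1, 3, 6, 7, 9}
Step 8: union(2, 0) -> merged; set of 2 now {0, 1, 2, 3, 6, 7, 9}
Step 9: find(4) -> no change; set of 4 is {4}
Step 10: union(1, 8) -> merged; set of 1 now {0, 1, 2, 3, 6, 7, 8, 9}
Step 11: union(1, 3) -> already same set; set of 1 now {0, 1, 2, 3, 6, 7, 8, 9}
Step 12: union(3, 4) -> merged; set of 3 now {0, 1, 2, 3, 4, 6, 7, 8, 9}
Step 13: union(8, 3) -> already same set; set of 8 now {0, 1, 2, 3, 4, 6, 7, 8, 9}
Component of 3: {0, 1, 2, 3, 4, 6, 7, 8, 9}

Answer: 0, 1, 2, 3, 4, 6, 7, 8, 9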